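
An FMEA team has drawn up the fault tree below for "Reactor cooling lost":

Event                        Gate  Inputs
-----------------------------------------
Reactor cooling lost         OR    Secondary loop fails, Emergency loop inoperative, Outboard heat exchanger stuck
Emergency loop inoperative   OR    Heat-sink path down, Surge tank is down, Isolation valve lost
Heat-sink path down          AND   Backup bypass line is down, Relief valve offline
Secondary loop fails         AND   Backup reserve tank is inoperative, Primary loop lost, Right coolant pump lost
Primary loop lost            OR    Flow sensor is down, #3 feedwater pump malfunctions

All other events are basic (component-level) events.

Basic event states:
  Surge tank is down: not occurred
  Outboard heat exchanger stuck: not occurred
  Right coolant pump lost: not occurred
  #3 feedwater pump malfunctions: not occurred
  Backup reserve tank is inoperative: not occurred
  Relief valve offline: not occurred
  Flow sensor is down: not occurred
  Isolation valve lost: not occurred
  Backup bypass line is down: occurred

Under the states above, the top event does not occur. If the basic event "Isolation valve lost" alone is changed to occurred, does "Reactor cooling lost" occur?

Yes

Counterfactual: set "Isolation valve lost" to occurred.
Primary loop lost [OR]: Flow sensor is down=not, #3 feedwater pump malfunctions=not → no input occurs → does not occur.
Secondary loop fails [AND]: Backup reserve tank is inoperative=not, Primary loop lost=not, Right coolant pump lost=not → not all inputs occur → does not occur.
Heat-sink path down [AND]: Backup bypass line is down=occurs, Relief valve offline=not → not all inputs occur → does not occur.
Emergency loop inoperative [OR]: Heat-sink path down=not, Surge tank is down=not, Isolation valve lost=occurs → at least one input occurs → occurs.
Reactor cooling lost [OR]: Secondary loop fails=not, Emergency loop inoperative=occurs, Outboard heat exchanger stuck=not → at least one input occurs → occurs.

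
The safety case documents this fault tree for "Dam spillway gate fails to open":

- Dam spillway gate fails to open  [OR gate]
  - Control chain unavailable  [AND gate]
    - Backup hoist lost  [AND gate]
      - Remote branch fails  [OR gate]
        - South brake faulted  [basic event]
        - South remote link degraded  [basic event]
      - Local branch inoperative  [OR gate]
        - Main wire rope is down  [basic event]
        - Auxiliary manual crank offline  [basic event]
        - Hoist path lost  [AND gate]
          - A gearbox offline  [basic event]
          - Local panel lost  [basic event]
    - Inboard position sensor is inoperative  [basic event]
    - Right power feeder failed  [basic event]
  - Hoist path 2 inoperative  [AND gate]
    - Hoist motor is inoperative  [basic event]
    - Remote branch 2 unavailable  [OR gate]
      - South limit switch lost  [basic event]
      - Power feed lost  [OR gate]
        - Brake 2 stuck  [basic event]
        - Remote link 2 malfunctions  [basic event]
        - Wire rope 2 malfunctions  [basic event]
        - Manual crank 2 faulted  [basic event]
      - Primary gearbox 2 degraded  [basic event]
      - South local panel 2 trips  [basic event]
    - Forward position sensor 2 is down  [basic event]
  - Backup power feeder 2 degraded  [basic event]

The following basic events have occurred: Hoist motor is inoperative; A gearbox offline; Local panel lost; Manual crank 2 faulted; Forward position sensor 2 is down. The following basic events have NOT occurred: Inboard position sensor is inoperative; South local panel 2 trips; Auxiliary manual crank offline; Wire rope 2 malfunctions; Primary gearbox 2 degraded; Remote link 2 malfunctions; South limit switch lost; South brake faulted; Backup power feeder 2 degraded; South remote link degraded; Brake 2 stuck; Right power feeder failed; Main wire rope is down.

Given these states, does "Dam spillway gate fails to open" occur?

Remote branch fails [OR]: South brake faulted=not, South remote link degraded=not → no input occurs → does not occur.
Hoist path lost [AND]: A gearbox offline=occurs, Local panel lost=occurs → all inputs occur → occurs.
Local branch inoperative [OR]: Main wire rope is down=not, Auxiliary manual crank offline=not, Hoist path lost=occurs → at least one input occurs → occurs.
Backup hoist lost [AND]: Remote branch fails=not, Local branch inoperative=occurs → not all inputs occur → does not occur.
Control chain unavailable [AND]: Backup hoist lost=not, Inboard position sensor is inoperative=not, Right power feeder failed=not → not all inputs occur → does not occur.
Power feed lost [OR]: Brake 2 stuck=not, Remote link 2 malfunctions=not, Wire rope 2 malfunctions=not, Manual crank 2 faulted=occurs → at least one input occurs → occurs.
Remote branch 2 unavailable [OR]: South limit switch lost=not, Power feed lost=occurs, Primary gearbox 2 degraded=not, South local panel 2 trips=not → at least one input occurs → occurs.
Hoist path 2 inoperative [AND]: Hoist motor is inoperative=occurs, Remote branch 2 unavailable=occurs, Forward position sensor 2 is down=occurs → all inputs occur → occurs.
Dam spillway gate fails to open [OR]: Control chain unavailable=not, Hoist path 2 inoperative=occurs, Backup power feeder 2 degraded=not → at least one input occurs → occurs.

Yes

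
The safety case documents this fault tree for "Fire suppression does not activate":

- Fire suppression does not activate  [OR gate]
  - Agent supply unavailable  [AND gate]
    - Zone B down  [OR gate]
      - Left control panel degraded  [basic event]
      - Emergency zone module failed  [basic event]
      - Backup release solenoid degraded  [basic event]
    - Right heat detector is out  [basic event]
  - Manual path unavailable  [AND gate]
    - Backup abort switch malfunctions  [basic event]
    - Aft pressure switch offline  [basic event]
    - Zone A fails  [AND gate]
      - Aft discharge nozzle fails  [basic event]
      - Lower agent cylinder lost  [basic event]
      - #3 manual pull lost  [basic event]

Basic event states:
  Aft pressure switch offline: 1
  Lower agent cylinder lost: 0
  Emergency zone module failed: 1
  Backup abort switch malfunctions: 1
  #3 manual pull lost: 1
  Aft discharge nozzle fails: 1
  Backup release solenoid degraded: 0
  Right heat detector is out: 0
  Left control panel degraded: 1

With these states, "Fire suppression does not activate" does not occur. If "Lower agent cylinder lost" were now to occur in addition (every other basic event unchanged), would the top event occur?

Counterfactual: set "Lower agent cylinder lost" to occurred.
Zone B down [OR]: Left control panel degraded=occurs, Emergency zone module failed=occurs, Backup release solenoid degraded=not → at least one input occurs → occurs.
Agent supply unavailable [AND]: Zone B down=occurs, Right heat detector is out=not → not all inputs occur → does not occur.
Zone A fails [AND]: Aft discharge nozzle fails=occurs, Lower agent cylinder lost=occurs, #3 manual pull lost=occurs → all inputs occur → occurs.
Manual path unavailable [AND]: Backup abort switch malfunctions=occurs, Aft pressure switch offline=occurs, Zone A fails=occurs → all inputs occur → occurs.
Fire suppression does not activate [OR]: Agent supply unavailable=not, Manual path unavailable=occurs → at least one input occurs → occurs.

Yes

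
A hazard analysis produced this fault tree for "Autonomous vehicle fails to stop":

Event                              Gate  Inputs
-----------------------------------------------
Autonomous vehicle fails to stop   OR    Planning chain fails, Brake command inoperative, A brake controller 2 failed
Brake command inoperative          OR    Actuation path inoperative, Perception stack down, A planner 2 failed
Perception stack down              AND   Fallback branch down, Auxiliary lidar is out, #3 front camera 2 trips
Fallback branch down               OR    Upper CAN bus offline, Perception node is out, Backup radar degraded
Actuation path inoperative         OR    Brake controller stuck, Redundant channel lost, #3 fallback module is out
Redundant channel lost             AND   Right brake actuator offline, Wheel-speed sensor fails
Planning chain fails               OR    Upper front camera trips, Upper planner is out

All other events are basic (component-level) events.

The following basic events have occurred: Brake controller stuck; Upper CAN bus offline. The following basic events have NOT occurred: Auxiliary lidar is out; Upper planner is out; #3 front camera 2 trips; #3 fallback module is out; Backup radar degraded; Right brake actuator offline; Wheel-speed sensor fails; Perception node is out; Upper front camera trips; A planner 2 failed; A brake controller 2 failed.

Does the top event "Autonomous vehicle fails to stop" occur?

Planning chain fails [OR]: Upper front camera trips=not, Upper planner is out=not → no input occurs → does not occur.
Redundant channel lost [AND]: Right brake actuator offline=not, Wheel-speed sensor fails=not → not all inputs occur → does not occur.
Actuation path inoperative [OR]: Brake controller stuck=occurs, Redundant channel lost=not, #3 fallback module is out=not → at least one input occurs → occurs.
Fallback branch down [OR]: Upper CAN bus offline=occurs, Perception node is out=not, Backup radar degraded=not → at least one input occurs → occurs.
Perception stack down [AND]: Fallback branch down=occurs, Auxiliary lidar is out=not, #3 front camera 2 trips=not → not all inputs occur → does not occur.
Brake command inoperative [OR]: Actuation path inoperative=occurs, Perception stack down=not, A planner 2 failed=not → at least one input occurs → occurs.
Autonomous vehicle fails to stop [OR]: Planning chain fails=not, Brake command inoperative=occurs, A brake controller 2 failed=not → at least one input occurs → occurs.

Yes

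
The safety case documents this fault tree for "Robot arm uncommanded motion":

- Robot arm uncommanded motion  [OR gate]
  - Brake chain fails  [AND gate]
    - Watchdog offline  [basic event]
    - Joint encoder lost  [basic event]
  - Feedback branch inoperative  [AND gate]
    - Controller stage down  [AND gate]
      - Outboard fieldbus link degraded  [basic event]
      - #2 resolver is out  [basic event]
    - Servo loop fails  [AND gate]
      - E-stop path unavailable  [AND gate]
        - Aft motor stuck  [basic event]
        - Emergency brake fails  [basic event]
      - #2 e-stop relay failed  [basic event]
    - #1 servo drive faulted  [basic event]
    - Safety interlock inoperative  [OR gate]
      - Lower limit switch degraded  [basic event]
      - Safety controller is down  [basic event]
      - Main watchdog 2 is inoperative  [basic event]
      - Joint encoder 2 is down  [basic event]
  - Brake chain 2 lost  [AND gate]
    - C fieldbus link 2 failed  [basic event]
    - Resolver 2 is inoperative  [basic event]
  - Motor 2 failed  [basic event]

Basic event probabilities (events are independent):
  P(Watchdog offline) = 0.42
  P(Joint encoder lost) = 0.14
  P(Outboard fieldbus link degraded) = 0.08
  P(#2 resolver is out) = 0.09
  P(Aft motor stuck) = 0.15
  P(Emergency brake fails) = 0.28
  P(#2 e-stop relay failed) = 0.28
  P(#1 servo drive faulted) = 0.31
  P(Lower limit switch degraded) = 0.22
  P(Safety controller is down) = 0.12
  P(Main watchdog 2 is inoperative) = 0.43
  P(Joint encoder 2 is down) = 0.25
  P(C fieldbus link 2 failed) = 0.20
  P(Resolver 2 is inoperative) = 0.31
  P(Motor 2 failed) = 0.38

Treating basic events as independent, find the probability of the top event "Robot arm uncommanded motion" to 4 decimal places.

0.4526

P(Brake chain fails) [AND] = 0.42 × 0.14 = 0.058800
P(Controller stage down) [AND] = 0.08 × 0.09 = 0.007200
P(E-stop path unavailable) [AND] = 0.15 × 0.28 = 0.042000
P(Servo loop fails) [AND] = 0.042000 × 0.28 = 0.011760
P(Safety interlock inoperative) [OR] = 1 − (1−0.22) × (1−0.12) × (1−0.43) × (1−0.25) = 0.706564
P(Feedback branch inoperative) [AND] = 0.007200 × 0.011760 × 0.31 × 0.706564 = 0.000019
P(Brake chain 2 lost) [AND] = 0.20 × 0.31 = 0.062000
P(Robot arm uncommanded motion) [OR] = 1 − (1−0.058800) × (1−0.000019) × (1−0.062000) × (1−0.38) = 0.452646
Rounded to 4 decimal places: P(Robot arm uncommanded motion) ≈ 0.4526.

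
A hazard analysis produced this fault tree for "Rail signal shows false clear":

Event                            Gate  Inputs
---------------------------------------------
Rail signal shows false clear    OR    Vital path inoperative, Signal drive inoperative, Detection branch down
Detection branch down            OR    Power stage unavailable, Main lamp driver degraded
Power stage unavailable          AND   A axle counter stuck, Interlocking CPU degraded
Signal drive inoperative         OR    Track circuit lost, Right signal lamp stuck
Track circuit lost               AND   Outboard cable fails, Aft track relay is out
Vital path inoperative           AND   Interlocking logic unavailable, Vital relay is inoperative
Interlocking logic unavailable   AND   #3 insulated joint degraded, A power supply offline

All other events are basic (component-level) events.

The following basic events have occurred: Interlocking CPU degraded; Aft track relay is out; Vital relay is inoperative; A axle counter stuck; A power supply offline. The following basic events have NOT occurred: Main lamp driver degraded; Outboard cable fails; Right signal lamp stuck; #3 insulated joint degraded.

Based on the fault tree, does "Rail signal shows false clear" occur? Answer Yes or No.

Interlocking logic unavailable [AND]: #3 insulated joint degraded=not, A power supply offline=occurs → not all inputs occur → does not occur.
Vital path inoperative [AND]: Interlocking logic unavailable=not, Vital relay is inoperative=occurs → not all inputs occur → does not occur.
Track circuit lost [AND]: Outboard cable fails=not, Aft track relay is out=occurs → not all inputs occur → does not occur.
Signal drive inoperative [OR]: Track circuit lost=not, Right signal lamp stuck=not → no input occurs → does not occur.
Power stage unavailable [AND]: A axle counter stuck=occurs, Interlocking CPU degraded=occurs → all inputs occur → occurs.
Detection branch down [OR]: Power stage unavailable=occurs, Main lamp driver degraded=not → at least one input occurs → occurs.
Rail signal shows false clear [OR]: Vital path inoperative=not, Signal drive inoperative=not, Detection branch down=occurs → at least one input occurs → occurs.

Yes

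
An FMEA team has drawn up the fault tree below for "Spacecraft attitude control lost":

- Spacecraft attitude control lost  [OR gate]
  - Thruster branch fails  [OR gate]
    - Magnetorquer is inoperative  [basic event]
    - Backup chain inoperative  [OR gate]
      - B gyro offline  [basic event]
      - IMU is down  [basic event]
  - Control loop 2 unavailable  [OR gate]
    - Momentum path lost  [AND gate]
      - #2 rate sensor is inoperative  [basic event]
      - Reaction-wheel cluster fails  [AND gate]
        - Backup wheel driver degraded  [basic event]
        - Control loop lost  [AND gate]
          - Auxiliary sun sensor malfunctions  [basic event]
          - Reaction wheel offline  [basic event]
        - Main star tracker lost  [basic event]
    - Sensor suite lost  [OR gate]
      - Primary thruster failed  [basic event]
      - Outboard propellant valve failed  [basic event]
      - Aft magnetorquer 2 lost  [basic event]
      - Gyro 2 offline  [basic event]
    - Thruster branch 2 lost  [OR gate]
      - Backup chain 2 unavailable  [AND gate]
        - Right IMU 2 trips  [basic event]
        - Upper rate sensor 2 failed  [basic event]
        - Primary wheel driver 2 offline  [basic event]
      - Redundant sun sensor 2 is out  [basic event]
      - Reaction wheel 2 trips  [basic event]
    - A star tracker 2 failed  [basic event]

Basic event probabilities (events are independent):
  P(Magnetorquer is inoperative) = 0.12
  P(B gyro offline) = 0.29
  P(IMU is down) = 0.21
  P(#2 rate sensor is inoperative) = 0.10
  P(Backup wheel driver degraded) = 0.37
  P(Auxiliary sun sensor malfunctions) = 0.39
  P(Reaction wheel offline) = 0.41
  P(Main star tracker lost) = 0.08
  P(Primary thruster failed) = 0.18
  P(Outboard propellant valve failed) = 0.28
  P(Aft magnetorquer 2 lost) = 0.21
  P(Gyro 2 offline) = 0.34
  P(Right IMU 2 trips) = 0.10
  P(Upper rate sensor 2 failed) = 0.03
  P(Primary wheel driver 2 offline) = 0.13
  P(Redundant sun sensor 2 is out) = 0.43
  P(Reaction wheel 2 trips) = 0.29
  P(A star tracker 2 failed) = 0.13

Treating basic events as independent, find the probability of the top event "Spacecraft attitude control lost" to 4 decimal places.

0.9465

P(Backup chain inoperative) [OR] = 1 − (1−0.29) × (1−0.21) = 0.439100
P(Thruster branch fails) [OR] = 1 − (1−0.12) × (1−0.439100) = 0.506408
P(Control loop lost) [AND] = 0.39 × 0.41 = 0.159900
P(Reaction-wheel cluster fails) [AND] = 0.37 × 0.159900 × 0.08 = 0.004733
P(Momentum path lost) [AND] = 0.10 × 0.004733 = 0.000473
P(Sensor suite lost) [OR] = 1 − (1−0.18) × (1−0.28) × (1−0.21) × (1−0.34) = 0.692165
P(Backup chain 2 unavailable) [AND] = 0.10 × 0.03 × 0.13 = 0.000390
P(Thruster branch 2 lost) [OR] = 1 − (1−0.000390) × (1−0.43) × (1−0.29) = 0.595458
P(Control loop 2 unavailable) [OR] = 1 − (1−0.000473) × (1−0.692165) × (1−0.595458) × (1−0.13) = 0.891708
P(Spacecraft attitude control lost) [OR] = 1 − (1−0.506408) × (1−0.891708) = 0.946548
Rounded to 4 decimal places: P(Spacecraft attitude control lost) ≈ 0.9465.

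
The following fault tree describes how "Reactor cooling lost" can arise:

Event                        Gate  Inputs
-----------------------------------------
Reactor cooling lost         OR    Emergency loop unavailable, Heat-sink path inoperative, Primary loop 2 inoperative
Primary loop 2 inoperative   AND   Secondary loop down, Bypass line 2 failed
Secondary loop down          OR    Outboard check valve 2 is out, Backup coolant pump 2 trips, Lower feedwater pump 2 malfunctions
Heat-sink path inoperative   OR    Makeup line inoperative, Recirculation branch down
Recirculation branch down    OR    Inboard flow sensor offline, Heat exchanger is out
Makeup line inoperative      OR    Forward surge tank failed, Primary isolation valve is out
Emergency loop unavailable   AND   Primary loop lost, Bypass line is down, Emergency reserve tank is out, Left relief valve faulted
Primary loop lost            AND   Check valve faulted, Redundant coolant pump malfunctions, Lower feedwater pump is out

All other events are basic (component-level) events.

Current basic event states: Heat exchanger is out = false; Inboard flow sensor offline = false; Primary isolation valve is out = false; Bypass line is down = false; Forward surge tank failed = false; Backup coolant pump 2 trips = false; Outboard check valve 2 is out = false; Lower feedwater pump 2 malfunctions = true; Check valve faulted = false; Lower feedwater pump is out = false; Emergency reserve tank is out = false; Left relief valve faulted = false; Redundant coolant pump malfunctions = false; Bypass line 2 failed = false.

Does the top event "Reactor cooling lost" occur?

No

Primary loop lost [AND]: Check valve faulted=not, Redundant coolant pump malfunctions=not, Lower feedwater pump is out=not → not all inputs occur → does not occur.
Emergency loop unavailable [AND]: Primary loop lost=not, Bypass line is down=not, Emergency reserve tank is out=not, Left relief valve faulted=not → not all inputs occur → does not occur.
Makeup line inoperative [OR]: Forward surge tank failed=not, Primary isolation valve is out=not → no input occurs → does not occur.
Recirculation branch down [OR]: Inboard flow sensor offline=not, Heat exchanger is out=not → no input occurs → does not occur.
Heat-sink path inoperative [OR]: Makeup line inoperative=not, Recirculation branch down=not → no input occurs → does not occur.
Secondary loop down [OR]: Outboard check valve 2 is out=not, Backup coolant pump 2 trips=not, Lower feedwater pump 2 malfunctions=occurs → at least one input occurs → occurs.
Primary loop 2 inoperative [AND]: Secondary loop down=occurs, Bypass line 2 failed=not → not all inputs occur → does not occur.
Reactor cooling lost [OR]: Emergency loop unavailable=not, Heat-sink path inoperative=not, Primary loop 2 inoperative=not → no input occurs → does not occur.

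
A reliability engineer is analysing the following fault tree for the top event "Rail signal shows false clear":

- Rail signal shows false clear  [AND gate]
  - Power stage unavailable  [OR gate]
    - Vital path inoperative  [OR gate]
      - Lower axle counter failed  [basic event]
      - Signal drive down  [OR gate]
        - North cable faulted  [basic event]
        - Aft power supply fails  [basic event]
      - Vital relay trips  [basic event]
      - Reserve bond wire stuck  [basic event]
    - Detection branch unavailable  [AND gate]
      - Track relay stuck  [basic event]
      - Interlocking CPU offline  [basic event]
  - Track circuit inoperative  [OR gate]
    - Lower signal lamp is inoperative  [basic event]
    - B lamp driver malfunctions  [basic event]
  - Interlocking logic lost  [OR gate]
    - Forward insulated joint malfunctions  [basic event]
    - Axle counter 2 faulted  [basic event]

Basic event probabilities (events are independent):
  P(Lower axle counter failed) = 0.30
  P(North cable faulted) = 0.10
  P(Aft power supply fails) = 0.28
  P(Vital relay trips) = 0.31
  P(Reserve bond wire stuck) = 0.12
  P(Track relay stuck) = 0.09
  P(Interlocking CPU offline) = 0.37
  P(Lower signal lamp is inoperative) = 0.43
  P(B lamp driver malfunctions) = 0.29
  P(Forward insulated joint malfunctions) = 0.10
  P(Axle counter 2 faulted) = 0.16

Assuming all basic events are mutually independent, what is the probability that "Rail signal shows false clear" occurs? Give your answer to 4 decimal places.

0.1066

P(Signal drive down) [OR] = 1 − (1−0.10) × (1−0.28) = 0.352000
P(Vital path inoperative) [OR] = 1 − (1−0.30) × (1−0.352000) × (1−0.31) × (1−0.12) = 0.724574
P(Detection branch unavailable) [AND] = 0.09 × 0.37 = 0.033300
P(Power stage unavailable) [OR] = 1 − (1−0.724574) × (1−0.033300) = 0.733746
P(Track circuit inoperative) [OR] = 1 − (1−0.43) × (1−0.29) = 0.595300
P(Interlocking logic lost) [OR] = 1 − (1−0.10) × (1−0.16) = 0.244000
P(Rail signal shows false clear) [AND] = 0.733746 × 0.595300 × 0.244000 = 0.106579
Rounded to 4 decimal places: P(Rail signal shows false clear) ≈ 0.1066.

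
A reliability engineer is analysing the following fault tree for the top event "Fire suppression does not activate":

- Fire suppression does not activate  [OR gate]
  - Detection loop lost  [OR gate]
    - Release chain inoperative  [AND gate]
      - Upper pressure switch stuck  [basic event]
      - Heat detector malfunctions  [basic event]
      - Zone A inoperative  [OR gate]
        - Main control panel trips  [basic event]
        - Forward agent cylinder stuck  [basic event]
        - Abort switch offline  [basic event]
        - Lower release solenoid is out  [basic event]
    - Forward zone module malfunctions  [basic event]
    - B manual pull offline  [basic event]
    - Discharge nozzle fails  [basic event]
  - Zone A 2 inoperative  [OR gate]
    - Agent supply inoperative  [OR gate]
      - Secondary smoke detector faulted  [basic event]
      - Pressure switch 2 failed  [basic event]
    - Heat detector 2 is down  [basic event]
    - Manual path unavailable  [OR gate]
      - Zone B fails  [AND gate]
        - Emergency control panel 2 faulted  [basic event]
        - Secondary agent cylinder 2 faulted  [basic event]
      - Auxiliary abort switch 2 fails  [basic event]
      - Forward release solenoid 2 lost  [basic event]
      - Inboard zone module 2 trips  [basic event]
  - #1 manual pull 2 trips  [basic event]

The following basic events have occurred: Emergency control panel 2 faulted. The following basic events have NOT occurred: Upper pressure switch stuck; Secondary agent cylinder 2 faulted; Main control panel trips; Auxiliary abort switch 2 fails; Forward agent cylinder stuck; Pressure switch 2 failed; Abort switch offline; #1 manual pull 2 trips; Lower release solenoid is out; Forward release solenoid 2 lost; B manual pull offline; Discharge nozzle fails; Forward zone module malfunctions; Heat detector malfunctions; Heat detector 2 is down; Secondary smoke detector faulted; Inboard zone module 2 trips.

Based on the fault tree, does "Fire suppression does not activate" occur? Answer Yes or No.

Zone A inoperative [OR]: Main control panel trips=not, Forward agent cylinder stuck=not, Abort switch offline=not, Lower release solenoid is out=not → no input occurs → does not occur.
Release chain inoperative [AND]: Upper pressure switch stuck=not, Heat detector malfunctions=not, Zone A inoperative=not → not all inputs occur → does not occur.
Detection loop lost [OR]: Release chain inoperative=not, Forward zone module malfunctions=not, B manual pull offline=not, Discharge nozzle fails=not → no input occurs → does not occur.
Agent supply inoperative [OR]: Secondary smoke detector faulted=not, Pressure switch 2 failed=not → no input occurs → does not occur.
Zone B fails [AND]: Emergency control panel 2 faulted=occurs, Secondary agent cylinder 2 faulted=not → not all inputs occur → does not occur.
Manual path unavailable [OR]: Zone B fails=not, Auxiliary abort switch 2 fails=not, Forward release solenoid 2 lost=not, Inboard zone module 2 trips=not → no input occurs → does not occur.
Zone A 2 inoperative [OR]: Agent supply inoperative=not, Heat detector 2 is down=not, Manual path unavailable=not → no input occurs → does not occur.
Fire suppression does not activate [OR]: Detection loop lost=not, Zone A 2 inoperative=not, #1 manual pull 2 trips=not → no input occurs → does not occur.

No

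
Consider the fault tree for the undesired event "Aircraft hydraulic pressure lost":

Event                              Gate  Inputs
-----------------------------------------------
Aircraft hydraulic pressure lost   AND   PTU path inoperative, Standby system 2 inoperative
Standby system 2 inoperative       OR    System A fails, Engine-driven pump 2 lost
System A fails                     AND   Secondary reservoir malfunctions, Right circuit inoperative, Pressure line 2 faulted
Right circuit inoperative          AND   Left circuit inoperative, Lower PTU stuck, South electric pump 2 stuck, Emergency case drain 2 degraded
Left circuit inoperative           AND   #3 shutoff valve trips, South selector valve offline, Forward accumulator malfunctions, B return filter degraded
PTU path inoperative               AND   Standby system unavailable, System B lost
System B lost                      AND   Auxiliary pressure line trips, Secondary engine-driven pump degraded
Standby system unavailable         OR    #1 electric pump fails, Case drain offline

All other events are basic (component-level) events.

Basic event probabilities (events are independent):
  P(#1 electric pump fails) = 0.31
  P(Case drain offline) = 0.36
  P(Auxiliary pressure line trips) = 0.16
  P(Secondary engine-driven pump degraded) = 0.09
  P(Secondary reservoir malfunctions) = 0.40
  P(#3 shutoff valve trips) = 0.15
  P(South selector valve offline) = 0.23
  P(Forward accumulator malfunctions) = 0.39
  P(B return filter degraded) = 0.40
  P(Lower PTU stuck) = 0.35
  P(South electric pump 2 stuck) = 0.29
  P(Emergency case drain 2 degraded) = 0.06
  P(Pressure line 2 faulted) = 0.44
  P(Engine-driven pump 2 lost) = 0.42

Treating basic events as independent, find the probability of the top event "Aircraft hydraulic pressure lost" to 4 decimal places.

0.0034

P(Standby system unavailable) [OR] = 1 − (1−0.31) × (1−0.36) = 0.558400
P(System B lost) [AND] = 0.16 × 0.09 = 0.014400
P(PTU path inoperative) [AND] = 0.558400 × 0.014400 = 0.008041
P(Left circuit inoperative) [AND] = 0.15 × 0.23 × 0.39 × 0.40 = 0.005382
P(Right circuit inoperative) [AND] = 0.005382 × 0.35 × 0.29 × 0.06 = 0.000033
P(System A fails) [AND] = 0.40 × 0.000033 × 0.44 = 0.000006
P(Standby system 2 inoperative) [OR] = 1 − (1−0.000006) × (1−0.42) = 0.420003
P(Aircraft hydraulic pressure lost) [AND] = 0.008041 × 0.420003 = 0.003377
Rounded to 4 decimal places: P(Aircraft hydraulic pressure lost) ≈ 0.0034.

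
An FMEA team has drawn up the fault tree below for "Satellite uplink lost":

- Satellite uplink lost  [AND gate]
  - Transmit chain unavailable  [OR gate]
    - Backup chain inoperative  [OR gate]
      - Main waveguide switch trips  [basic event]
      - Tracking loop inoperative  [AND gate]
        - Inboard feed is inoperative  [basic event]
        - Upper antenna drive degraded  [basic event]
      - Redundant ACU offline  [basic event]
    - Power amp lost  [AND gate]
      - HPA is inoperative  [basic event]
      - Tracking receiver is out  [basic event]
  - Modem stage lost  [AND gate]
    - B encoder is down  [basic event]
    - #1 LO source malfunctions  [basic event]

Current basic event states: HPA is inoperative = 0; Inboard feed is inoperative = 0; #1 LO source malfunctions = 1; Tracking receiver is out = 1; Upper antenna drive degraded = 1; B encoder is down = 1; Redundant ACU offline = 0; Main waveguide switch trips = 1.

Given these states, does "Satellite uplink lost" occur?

Yes

Tracking loop inoperative [AND]: Inboard feed is inoperative=not, Upper antenna drive degraded=occurs → not all inputs occur → does not occur.
Backup chain inoperative [OR]: Main waveguide switch trips=occurs, Tracking loop inoperative=not, Redundant ACU offline=not → at least one input occurs → occurs.
Power amp lost [AND]: HPA is inoperative=not, Tracking receiver is out=occurs → not all inputs occur → does not occur.
Transmit chain unavailable [OR]: Backup chain inoperative=occurs, Power amp lost=not → at least one input occurs → occurs.
Modem stage lost [AND]: B encoder is down=occurs, #1 LO source malfunctions=occurs → all inputs occur → occurs.
Satellite uplink lost [AND]: Transmit chain unavailable=occurs, Modem stage lost=occurs → all inputs occur → occurs.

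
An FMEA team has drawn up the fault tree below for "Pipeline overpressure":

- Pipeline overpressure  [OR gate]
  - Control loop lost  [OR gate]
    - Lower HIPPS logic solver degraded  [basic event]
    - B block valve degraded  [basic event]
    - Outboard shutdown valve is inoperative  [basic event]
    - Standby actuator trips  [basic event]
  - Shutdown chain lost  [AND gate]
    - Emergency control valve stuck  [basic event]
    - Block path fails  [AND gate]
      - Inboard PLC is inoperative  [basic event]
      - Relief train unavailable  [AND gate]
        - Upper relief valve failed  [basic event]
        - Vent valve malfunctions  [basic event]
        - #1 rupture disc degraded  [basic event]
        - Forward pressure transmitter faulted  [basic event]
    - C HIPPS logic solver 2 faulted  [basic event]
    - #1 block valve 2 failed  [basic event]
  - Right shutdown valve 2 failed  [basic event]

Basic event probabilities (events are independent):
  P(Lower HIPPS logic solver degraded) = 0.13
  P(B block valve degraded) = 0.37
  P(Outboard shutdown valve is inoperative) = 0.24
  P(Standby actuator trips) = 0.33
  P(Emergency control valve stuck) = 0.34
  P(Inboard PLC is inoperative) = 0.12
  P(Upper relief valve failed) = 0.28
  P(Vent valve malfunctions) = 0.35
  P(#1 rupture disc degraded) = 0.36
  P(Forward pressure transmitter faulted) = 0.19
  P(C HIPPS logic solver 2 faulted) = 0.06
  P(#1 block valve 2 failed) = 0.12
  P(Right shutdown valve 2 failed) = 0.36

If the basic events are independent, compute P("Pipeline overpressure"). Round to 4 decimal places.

P(Control loop lost) [OR] = 1 − (1−0.13) × (1−0.37) × (1−0.24) × (1−0.33) = 0.720907
P(Relief train unavailable) [AND] = 0.28 × 0.35 × 0.36 × 0.19 = 0.006703
P(Block path fails) [AND] = 0.12 × 0.006703 = 0.000804
P(Shutdown chain lost) [AND] = 0.34 × 0.000804 × 0.06 × 0.12 = 0.000002
P(Pipeline overpressure) [OR] = 1 − (1−0.720907) × (1−0.000002) × (1−0.36) = 0.821381
Rounded to 4 decimal places: P(Pipeline overpressure) ≈ 0.8214.

0.8214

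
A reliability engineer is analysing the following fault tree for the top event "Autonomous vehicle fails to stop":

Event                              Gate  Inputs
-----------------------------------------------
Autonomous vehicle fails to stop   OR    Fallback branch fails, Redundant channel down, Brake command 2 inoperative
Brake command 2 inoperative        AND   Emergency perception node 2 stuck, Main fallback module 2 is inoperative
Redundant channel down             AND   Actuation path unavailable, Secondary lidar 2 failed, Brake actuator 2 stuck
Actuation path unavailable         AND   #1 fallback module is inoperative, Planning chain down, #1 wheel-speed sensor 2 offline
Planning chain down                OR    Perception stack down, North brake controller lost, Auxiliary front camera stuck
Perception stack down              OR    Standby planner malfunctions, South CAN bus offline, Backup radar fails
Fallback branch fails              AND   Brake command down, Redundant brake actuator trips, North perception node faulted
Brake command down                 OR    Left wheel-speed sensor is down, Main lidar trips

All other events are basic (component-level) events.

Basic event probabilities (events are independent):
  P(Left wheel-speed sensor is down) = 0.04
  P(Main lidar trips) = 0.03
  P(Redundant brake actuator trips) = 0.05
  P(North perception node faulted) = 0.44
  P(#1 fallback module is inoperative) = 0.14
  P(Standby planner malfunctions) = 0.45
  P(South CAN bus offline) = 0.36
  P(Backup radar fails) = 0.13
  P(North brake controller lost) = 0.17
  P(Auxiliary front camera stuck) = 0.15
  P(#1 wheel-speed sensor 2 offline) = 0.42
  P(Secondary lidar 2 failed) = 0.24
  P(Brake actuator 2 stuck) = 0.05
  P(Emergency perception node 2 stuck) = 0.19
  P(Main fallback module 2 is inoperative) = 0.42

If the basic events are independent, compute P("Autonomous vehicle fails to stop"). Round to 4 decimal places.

0.0817

P(Brake command down) [OR] = 1 − (1−0.04) × (1−0.03) = 0.068800
P(Fallback branch fails) [AND] = 0.068800 × 0.05 × 0.44 = 0.001514
P(Perception stack down) [OR] = 1 − (1−0.45) × (1−0.36) × (1−0.13) = 0.693760
P(Planning chain down) [OR] = 1 − (1−0.693760) × (1−0.17) × (1−0.15) = 0.783948
P(Actuation path unavailable) [AND] = 0.14 × 0.783948 × 0.42 = 0.046096
P(Redundant channel down) [AND] = 0.046096 × 0.24 × 0.05 = 0.000553
P(Brake command 2 inoperative) [AND] = 0.19 × 0.42 = 0.079800
P(Autonomous vehicle fails to stop) [OR] = 1 − (1−0.001514) × (1−0.000553) × (1−0.079800) = 0.081701
Rounded to 4 decimal places: P(Autonomous vehicle fails to stop) ≈ 0.0817.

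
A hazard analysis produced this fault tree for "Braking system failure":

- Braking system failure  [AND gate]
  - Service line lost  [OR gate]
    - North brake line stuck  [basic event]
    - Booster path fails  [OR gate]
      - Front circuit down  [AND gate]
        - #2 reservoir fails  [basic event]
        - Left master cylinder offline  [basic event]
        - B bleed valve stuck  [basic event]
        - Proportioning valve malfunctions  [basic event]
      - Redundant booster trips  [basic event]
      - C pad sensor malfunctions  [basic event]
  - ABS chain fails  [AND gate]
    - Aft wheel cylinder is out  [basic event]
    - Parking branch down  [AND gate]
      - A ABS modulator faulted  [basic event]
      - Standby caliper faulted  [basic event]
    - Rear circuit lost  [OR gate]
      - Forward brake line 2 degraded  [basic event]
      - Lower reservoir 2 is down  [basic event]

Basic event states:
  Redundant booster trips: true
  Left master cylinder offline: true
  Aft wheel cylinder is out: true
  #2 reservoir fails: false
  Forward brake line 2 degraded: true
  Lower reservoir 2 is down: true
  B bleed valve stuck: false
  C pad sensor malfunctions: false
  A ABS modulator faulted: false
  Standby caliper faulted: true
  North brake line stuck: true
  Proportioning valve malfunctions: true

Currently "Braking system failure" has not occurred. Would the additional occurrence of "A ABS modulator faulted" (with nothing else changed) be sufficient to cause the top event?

Yes

Counterfactual: set "A ABS modulator faulted" to occurred.
Front circuit down [AND]: #2 reservoir fails=not, Left master cylinder offline=occurs, B bleed valve stuck=not, Proportioning valve malfunctions=occurs → not all inputs occur → does not occur.
Booster path fails [OR]: Front circuit down=not, Redundant booster trips=occurs, C pad sensor malfunctions=not → at least one input occurs → occurs.
Service line lost [OR]: North brake line stuck=occurs, Booster path fails=occurs → at least one input occurs → occurs.
Parking branch down [AND]: A ABS modulator faulted=occurs, Standby caliper faulted=occurs → all inputs occur → occurs.
Rear circuit lost [OR]: Forward brake line 2 degraded=occurs, Lower reservoir 2 is down=occurs → at least one input occurs → occurs.
ABS chain fails [AND]: Aft wheel cylinder is out=occurs, Parking branch down=occurs, Rear circuit lost=occurs → all inputs occur → occurs.
Braking system failure [AND]: Service line lost=occurs, ABS chain fails=occurs → all inputs occur → occurs.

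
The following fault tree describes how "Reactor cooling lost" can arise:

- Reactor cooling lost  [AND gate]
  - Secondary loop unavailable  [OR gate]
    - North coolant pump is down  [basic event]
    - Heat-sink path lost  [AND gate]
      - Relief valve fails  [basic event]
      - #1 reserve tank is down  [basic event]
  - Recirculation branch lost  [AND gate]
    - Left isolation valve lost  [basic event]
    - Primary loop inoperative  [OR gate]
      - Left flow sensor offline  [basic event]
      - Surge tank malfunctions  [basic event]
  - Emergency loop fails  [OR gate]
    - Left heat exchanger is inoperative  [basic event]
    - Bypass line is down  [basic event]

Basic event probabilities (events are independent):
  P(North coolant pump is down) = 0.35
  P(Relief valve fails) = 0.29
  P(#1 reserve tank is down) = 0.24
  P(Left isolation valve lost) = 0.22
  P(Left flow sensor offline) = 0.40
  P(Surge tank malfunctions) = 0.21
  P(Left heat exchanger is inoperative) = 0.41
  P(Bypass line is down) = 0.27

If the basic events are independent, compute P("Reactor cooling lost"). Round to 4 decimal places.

P(Heat-sink path lost) [AND] = 0.29 × 0.24 = 0.069600
P(Secondary loop unavailable) [OR] = 1 − (1−0.35) × (1−0.069600) = 0.395240
P(Primary loop inoperative) [OR] = 1 − (1−0.40) × (1−0.21) = 0.526000
P(Recirculation branch lost) [AND] = 0.22 × 0.526000 = 0.115720
P(Emergency loop fails) [OR] = 1 − (1−0.41) × (1−0.27) = 0.569300
P(Reactor cooling lost) [AND] = 0.395240 × 0.115720 × 0.569300 = 0.026038
Rounded to 4 decimal places: P(Reactor cooling lost) ≈ 0.0260.

0.0260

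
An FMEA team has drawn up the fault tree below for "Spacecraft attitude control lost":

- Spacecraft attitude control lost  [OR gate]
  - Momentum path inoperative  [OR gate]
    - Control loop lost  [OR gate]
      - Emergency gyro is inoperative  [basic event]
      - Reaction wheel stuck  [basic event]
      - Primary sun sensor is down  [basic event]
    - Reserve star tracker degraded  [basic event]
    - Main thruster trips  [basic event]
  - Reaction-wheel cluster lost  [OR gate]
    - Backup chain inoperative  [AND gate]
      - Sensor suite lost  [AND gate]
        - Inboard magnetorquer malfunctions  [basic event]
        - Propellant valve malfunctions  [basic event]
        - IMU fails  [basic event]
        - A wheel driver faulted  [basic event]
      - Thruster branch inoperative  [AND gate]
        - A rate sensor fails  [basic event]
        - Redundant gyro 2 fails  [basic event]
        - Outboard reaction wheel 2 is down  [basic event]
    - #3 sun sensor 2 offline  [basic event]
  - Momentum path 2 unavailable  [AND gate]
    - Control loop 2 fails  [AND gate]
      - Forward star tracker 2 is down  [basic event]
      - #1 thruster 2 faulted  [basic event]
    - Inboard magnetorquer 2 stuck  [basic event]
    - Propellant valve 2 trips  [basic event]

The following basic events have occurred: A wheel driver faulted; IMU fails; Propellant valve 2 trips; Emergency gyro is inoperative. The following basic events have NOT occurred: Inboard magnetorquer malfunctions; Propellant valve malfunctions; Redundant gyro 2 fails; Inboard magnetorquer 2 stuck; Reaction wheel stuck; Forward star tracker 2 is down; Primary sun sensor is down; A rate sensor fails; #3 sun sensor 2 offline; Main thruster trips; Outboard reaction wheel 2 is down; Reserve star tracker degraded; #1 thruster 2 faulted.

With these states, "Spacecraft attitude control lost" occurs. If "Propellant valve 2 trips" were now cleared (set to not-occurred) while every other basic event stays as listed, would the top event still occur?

Counterfactual: set "Propellant valve 2 trips" to not occurred.
Control loop lost [OR]: Emergency gyro is inoperative=occurs, Reaction wheel stuck=not, Primary sun sensor is down=not → at least one input occurs → occurs.
Momentum path inoperative [OR]: Control loop lost=occurs, Reserve star tracker degraded=not, Main thruster trips=not → at least one input occurs → occurs.
Sensor suite lost [AND]: Inboard magnetorquer malfunctions=not, Propellant valve malfunctions=not, IMU fails=occurs, A wheel driver faulted=occurs → not all inputs occur → does not occur.
Thruster branch inoperative [AND]: A rate sensor fails=not, Redundant gyro 2 fails=not, Outboard reaction wheel 2 is down=not → not all inputs occur → does not occur.
Backup chain inoperative [AND]: Sensor suite lost=not, Thruster branch inoperative=not → not all inputs occur → does not occur.
Reaction-wheel cluster lost [OR]: Backup chain inoperative=not, #3 sun sensor 2 offline=not → no input occurs → does not occur.
Control loop 2 fails [AND]: Forward star tracker 2 is down=not, #1 thruster 2 faulted=not → not all inputs occur → does not occur.
Momentum path 2 unavailable [AND]: Control loop 2 fails=not, Inboard magnetorquer 2 stuck=not, Propellant valve 2 trips=not → not all inputs occur → does not occur.
Spacecraft attitude control lost [OR]: Momentum path inoperative=occurs, Reaction-wheel cluster lost=not, Momentum path 2 unavailable=not → at least one input occurs → occurs.

Yes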